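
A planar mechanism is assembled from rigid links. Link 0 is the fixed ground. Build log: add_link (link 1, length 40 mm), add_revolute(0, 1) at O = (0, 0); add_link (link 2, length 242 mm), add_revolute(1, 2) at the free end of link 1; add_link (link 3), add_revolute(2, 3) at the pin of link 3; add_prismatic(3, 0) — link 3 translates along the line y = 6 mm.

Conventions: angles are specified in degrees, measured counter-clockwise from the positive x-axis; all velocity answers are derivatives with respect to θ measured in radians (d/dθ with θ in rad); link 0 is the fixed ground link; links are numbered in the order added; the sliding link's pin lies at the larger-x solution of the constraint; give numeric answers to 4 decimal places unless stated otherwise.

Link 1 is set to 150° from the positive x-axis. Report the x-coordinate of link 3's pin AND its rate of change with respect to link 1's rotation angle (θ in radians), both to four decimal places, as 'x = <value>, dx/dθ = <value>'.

geometry: r = 40 mm, L = 242 mm, e = 6 mm
crank pin P = (r cos θ, r sin θ) = (-34.641016, 20.000000)
h = r sin θ − e = 20.000000 − 6 = 14.000000
x = r cos θ + √(L² − h²) = -34.641016 + 241.594702 = 206.953686
dx/dθ = −r sin θ − h·r cos θ/√(L² − h²) (θ in radians; h = 14.000000) = -17.992612

x = 206.9537, dx/dθ = -17.9926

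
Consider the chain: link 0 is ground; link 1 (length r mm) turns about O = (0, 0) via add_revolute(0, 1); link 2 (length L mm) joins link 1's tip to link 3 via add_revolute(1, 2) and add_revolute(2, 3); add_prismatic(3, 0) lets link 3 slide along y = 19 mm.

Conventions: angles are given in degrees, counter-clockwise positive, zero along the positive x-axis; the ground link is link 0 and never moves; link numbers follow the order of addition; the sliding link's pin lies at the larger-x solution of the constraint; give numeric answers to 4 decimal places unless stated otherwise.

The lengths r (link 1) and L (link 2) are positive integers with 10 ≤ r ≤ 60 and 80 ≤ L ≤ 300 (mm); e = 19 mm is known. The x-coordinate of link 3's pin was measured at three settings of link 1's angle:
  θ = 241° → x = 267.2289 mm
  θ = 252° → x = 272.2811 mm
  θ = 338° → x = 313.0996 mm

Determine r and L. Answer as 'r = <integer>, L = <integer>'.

constraint per measurement: (x − r cos θ)² + (r sin θ − e)² = L²
subtracting the θ₁ and θ₂ equations cancels the r² and L² terms:
r = (x₁² − x₂²) / (2[(x₁cos θ₁ + e sin θ₁) − (x₂cos θ₂ + e sin θ₂)]) = 30.9998 → r = 31
L² = (x₁ − r cos θ₁)² + (r sin θ₁ − e)² = 81796.0058 → L = 286.0000 → L = 286
check at θ₃=338°: x = 313.0996 (printed 313.0996) ✓

r = 31, L = 286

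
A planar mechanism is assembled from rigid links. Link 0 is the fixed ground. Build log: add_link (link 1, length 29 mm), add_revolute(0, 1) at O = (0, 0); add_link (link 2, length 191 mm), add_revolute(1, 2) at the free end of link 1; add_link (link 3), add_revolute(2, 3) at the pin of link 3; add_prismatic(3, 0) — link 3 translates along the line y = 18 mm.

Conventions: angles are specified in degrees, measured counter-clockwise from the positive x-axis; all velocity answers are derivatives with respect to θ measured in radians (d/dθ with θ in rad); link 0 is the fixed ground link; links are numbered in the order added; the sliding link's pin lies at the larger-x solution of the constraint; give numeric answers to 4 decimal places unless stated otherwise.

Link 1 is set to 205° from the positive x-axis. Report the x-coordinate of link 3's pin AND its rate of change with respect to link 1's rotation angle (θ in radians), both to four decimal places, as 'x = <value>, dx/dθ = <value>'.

geometry: r = 29 mm, L = 191 mm, e = 18 mm
crank pin P = (r cos θ, r sin θ) = (-26.282926, -12.255930)
h = r sin θ − e = -12.255930 − 18 = -30.255930
x = r cos θ + √(L² − h²) = -26.282926 + 188.588384 = 162.305459
dx/dθ = −r sin θ − h·r cos θ/√(L² − h²) (θ in radians; h = -30.255930) = 8.039263

x = 162.3055, dx/dθ = 8.0393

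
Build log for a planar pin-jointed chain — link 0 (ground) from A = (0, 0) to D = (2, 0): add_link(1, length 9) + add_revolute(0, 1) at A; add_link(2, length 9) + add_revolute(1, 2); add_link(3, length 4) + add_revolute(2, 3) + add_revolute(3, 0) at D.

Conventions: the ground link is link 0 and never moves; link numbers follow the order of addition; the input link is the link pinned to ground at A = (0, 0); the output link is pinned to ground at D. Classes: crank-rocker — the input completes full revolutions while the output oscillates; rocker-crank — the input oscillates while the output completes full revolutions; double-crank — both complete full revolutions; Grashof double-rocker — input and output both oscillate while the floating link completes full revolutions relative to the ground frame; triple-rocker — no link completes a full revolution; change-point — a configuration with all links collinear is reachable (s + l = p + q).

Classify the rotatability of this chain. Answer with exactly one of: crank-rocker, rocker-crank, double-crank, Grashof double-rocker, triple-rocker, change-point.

lengths: ground=2, input=9, coupler=9, output=4
sorted: s=2 (shortest), l=9 (longest), p+q=13
s + l = 11 vs p + q = 13
s + l < p + q (Grashof) with shortest = ground link → double-crank

double-crank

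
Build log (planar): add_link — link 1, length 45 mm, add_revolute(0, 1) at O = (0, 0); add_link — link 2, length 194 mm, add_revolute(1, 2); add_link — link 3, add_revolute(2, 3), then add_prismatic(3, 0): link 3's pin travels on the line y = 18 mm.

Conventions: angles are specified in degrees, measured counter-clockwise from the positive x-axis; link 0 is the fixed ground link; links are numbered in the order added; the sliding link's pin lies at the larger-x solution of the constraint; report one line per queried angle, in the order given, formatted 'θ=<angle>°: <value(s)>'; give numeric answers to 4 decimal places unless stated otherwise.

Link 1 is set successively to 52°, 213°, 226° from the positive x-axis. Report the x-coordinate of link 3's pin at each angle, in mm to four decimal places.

geometry: r = 45 mm, L = 194 mm, e = 18 mm
θ=52°: crank pin P = (r cos θ, r sin θ) = (27.704766, 35.460484)
θ=52°: h = r sin θ − e = 35.460484 − 18 = 17.460484
θ=52°: x = r cos θ + √(L² − h²) = 27.704766 + 193.212659 = 220.917425
θ=213°: crank pin P = (r cos θ, r sin θ) = (-37.740176, -24.508757)
θ=213°: h = r sin θ − e = -24.508757 − 18 = -42.508757
θ=213°: x = r cos θ + √(L² − h²) = -37.740176 + 189.285513 = 151.545338
θ=226°: crank pin P = (r cos θ, r sin θ) = (-31.259627, -32.370291)
θ=226°: h = r sin θ − e = -32.370291 − 18 = -50.370291
θ=226°: x = r cos θ + √(L² − h²) = -31.259627 + 187.346828 = 156.087201

θ=52°: 220.9174
θ=213°: 151.5453
θ=226°: 156.0872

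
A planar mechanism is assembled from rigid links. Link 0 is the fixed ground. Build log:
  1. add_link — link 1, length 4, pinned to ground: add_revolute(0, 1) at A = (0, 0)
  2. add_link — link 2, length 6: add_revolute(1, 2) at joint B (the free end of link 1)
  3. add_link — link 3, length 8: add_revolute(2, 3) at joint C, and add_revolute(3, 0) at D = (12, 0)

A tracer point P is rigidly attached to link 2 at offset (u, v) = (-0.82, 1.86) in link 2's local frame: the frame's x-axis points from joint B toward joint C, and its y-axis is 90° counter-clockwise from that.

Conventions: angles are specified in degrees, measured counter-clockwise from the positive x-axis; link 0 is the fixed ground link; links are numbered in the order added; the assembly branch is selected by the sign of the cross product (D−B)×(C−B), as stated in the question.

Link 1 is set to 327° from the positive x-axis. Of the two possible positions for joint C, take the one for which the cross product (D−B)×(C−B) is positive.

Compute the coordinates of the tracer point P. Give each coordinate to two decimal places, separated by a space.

A=(0,0), D=(12.00,0)
B = A + 4.00·(cos327°, sin327°) = (3.3547, -2.1786)
|BD| = 8.9156
circle(B,6.00) ∩ circle(D,8.00): a=2.8875, h=5.2595
  candidates: C₊=(4.8695,3.6271) cross=46.891; C₋=(7.4398,-6.5730) cross=-46.891
  branch + wants cross > 0 → take C=(4.8695,3.6271) (cross=46.891)
ex = (C−B)/|BC| = (0.2525,0.9676); ey = (-0.9676,0.2525)
P = B + -0.82·ex + 1.86·ey = (1.3479,-2.5024)

1.35 -2.50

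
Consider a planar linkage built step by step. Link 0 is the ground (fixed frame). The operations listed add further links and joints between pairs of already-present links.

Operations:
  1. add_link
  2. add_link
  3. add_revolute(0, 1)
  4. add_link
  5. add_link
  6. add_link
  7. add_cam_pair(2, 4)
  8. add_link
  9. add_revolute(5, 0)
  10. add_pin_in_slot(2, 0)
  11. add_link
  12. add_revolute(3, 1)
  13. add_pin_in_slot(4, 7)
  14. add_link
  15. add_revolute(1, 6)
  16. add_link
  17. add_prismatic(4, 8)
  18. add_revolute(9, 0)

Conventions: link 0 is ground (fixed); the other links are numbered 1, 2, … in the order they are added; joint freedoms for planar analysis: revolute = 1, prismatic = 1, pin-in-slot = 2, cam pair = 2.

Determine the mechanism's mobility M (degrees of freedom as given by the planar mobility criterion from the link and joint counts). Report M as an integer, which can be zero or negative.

ground; <1,0,0>
#1 <2,0,0>
#2 <3,0,0>
R:0↔1 J1 <3,1,0>
#3 <4,1,0>
#4 <5,1,0>
#5 <6,1,0>
C:2↔4 J2 <6,1,1>
#6 <7,1,1>
R:5↔0 J1 <7,2,1>
PS:2↔0 J2 <7,2,2>
#7 <8,2,2>
R:3↔1 J1 <8,3,2>
PS:4↔7 J2 <8,3,3>
#8 <9,3,3>
R:1↔6 J1 <9,4,3>
#9 <10,4,3>
P:4↔8 J1 <10,5,3>
R:9↔0 J1 <10,6,3>
3×9 − 2×6 − 1×3 = 12

M = 12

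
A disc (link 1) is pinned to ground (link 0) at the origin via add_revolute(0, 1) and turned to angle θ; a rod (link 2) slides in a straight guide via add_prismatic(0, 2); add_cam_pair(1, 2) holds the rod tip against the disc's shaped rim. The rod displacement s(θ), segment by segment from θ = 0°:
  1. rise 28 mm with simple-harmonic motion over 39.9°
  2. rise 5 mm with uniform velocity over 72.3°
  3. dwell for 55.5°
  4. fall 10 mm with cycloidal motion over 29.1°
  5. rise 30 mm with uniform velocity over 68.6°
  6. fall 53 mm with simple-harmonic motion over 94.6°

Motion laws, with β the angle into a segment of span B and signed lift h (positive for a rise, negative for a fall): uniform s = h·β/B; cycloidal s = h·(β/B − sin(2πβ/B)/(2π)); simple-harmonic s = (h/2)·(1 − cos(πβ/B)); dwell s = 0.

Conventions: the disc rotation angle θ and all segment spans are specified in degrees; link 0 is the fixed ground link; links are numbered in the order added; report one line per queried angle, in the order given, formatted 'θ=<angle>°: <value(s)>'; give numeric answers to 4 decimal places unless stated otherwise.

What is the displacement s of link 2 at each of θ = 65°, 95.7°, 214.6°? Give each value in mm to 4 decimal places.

segment 1 (0° to 39.9°, simple-harmonic, h = 28) is passed completely: s = 0.0000 + (28) = 28.0000
θ = 65° falls in segment 2 (39.9° to 112.2°, uniform, h = 5): β = 65 − 39.9 = 25.1°, B = 72.3°; Δs = 5·25.1/72.3 = 1.7358; s = 28.0000 + 1.7358 = 29.7358
θ = 95.7° falls in segment 2 (39.9° to 112.2°, uniform, h = 5): β = 95.7 − 39.9 = 55.8°, B = 72.3°; Δs = 5·55.8/72.3 = 3.8589; s = 28.0000 + 3.8589 = 31.8589
segment 2 (39.9° to 112.2°, uniform, h = 5) is passed completely: s = 28.0000 + (5) = 33.0000
segment 3 (112.2° to 167.7°, dwell): s unchanged at 33.0000
segment 4 (167.7° to 196.8°, cycloidal, h = -10) is passed completely: s = 33.0000 + (-10) = 23.0000
θ = 214.6° falls in segment 5 (196.8° to 265.4°, uniform, h = 30): β = 214.6 − 196.8 = 17.8°, B = 68.6°; Δs = 30·17.8/68.6 = 7.7843; s = 23.0000 + 7.7843 = 30.7843

θ=65°: 29.7358
θ=95.7°: 31.8589
θ=214.6°: 30.7843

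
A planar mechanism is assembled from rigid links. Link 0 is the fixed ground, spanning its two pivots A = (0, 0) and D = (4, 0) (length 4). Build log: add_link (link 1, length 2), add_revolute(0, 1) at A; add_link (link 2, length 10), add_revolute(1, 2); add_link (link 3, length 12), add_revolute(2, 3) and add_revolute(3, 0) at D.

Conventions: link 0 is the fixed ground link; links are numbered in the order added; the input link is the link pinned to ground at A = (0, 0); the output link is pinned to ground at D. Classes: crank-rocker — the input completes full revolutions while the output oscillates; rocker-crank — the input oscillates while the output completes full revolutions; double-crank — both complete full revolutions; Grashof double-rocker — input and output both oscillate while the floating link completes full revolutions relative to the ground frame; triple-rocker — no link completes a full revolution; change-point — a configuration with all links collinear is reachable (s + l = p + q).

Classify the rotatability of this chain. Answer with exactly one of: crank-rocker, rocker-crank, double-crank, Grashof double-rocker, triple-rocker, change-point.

lengths: ground=4, input=2, coupler=10, output=12
sorted: s=2 (shortest), l=12 (longest), p+q=14
s + l = 14 vs p + q = 14
s + l = p + q → change-point (collinear configuration reachable)

change-point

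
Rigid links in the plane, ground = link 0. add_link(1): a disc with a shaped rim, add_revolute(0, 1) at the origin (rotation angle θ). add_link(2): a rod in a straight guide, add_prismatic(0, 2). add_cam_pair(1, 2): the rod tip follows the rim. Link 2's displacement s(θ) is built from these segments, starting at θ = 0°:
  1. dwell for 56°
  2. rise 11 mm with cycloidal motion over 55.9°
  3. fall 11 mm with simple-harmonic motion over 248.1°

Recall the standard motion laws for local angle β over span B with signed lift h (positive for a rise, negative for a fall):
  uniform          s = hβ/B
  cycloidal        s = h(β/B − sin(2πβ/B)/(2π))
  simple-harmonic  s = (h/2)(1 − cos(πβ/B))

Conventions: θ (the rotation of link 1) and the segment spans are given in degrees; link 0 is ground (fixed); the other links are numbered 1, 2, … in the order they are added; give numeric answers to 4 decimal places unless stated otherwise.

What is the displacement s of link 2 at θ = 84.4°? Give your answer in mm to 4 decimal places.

segment 1 (0° to 56°, dwell): s unchanged at 0.0000
θ = 84.4° falls in segment 2 (56° to 111.9°, cycloidal, h = 11): β = 84.4 − 56 = 28.4°, B = 55.9°; Δs = 11·(0.5081 − sin(2π·0.5081)/(2π)) = 5.6771; s = 0.0000 + 5.6771 = 5.6771

5.6771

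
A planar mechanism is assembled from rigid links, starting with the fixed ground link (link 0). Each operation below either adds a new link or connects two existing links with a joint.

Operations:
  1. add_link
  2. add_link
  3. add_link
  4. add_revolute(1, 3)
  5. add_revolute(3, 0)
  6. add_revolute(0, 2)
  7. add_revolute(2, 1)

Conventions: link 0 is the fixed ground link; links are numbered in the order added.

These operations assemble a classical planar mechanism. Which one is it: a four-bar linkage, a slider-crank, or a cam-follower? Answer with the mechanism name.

links: 4 (incl. ground); joints: 4 revolute, 0 prismatic, 0 higher (cam) pair, forming one closed loop
4 links in a single 4R loop → four-bar linkage

four-bar linkage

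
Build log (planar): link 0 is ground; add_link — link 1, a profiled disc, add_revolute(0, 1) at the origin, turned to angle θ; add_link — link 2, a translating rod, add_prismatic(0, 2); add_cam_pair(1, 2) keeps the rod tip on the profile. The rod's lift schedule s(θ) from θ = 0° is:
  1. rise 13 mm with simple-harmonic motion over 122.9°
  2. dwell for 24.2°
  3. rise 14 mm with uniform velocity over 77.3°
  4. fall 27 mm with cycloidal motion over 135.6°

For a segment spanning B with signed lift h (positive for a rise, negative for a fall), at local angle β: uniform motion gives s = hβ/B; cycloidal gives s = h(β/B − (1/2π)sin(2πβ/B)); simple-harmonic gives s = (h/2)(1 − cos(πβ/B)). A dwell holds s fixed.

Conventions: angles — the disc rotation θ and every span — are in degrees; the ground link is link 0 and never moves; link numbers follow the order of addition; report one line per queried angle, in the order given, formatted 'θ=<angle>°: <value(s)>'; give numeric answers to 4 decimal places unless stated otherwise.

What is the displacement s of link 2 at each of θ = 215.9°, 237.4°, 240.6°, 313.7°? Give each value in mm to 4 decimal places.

seg 1 [0°–122.9°] simple-harmonic, h=13: full span → s += 13 → s = 13.0000
seg 2 [122.9°–147.1°] dwell: s stays 13.0000
seg 3 [147.1°–224.4°] uniform, h=14: θ=215.9° here. β=68.8, B=77.3. 14·68.8/77.3 = 12.4605 → s = 25.4605
seg 3 [147.1°–224.4°] uniform, h=14: full span → s += 14 → s = 27.0000
seg 4 [224.4°–360°] cycloidal, h=-27: θ=237.4° here. β=13, B=135.6. -27·(0.0959 − sin(2π·0.0959)/(2π)) = -0.1537 → s = 26.8463
seg 4 [224.4°–360°] cycloidal, h=-27: θ=240.6° here. β=16.2, B=135.6. -27·(0.1195 − sin(2π·0.1195)/(2π)) = -0.2945 → s = 26.7055
seg 4 [224.4°–360°] cycloidal, h=-27: θ=313.7° here. β=89.3, B=135.6. -27·(0.6586 − sin(2π·0.6586)/(2π)) = -21.3881 → s = 5.6119

θ=215.9°: 25.4605
θ=237.4°: 26.8463
θ=240.6°: 26.7055
θ=313.7°: 5.6119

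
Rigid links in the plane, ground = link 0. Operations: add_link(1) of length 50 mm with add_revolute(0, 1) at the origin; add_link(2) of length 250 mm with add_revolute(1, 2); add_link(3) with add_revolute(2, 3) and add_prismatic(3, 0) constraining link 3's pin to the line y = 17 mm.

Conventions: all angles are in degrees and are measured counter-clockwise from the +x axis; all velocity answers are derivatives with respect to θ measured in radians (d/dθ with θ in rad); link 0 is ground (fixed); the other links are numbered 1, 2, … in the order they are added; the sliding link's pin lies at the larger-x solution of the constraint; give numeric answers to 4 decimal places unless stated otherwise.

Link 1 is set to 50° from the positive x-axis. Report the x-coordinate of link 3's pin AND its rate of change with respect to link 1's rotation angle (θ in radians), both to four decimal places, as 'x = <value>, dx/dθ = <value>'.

geometry: r = 50 mm, L = 250 mm, e = 17 mm
crank pin P = (r cos θ, r sin θ) = (32.139380, 38.302222)
h = r sin θ − e = 38.302222 − 17 = 21.302222
x = r cos θ + √(L² − h²) = 32.139380 + 249.090777 = 281.230158
dx/dθ = −r sin θ − h·r cos θ/√(L² − h²) (θ in radians; h = 21.302222) = -41.050779

x = 281.2302, dx/dθ = -41.0508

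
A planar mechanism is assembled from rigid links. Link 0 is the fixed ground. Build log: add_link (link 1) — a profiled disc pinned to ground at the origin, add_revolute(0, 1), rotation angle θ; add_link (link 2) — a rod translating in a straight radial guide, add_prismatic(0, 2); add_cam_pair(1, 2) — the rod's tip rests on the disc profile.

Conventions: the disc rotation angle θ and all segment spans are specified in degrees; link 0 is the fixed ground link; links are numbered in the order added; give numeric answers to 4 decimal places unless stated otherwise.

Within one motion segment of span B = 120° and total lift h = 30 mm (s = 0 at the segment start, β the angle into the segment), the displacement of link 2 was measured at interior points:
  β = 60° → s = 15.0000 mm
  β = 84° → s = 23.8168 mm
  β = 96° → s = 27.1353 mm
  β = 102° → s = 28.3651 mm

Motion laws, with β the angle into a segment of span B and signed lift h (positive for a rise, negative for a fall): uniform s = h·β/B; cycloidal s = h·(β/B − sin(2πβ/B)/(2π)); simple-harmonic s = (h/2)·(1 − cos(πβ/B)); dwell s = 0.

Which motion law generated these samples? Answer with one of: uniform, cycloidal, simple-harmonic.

candidates at β/B = r: uniform s = h·r (linear in β); cycloidal s = h·(r − sin(2πr)/(2π)); simple-harmonic s = (h/2)(1 − cos(πr))
β=60°: printed 15.0000 | uniform 15.0000, cycloidal 15.0000, simple-harmonic 15.0000
β=84°: printed 23.8168 | uniform 21.0000, cycloidal 25.5410, simple-harmonic 23.8168
β=96°: printed 27.1353 | uniform 24.0000, cycloidal 28.5410, simple-harmonic 27.1353
β=102°: printed 28.3651 | uniform 25.5000, cycloidal 29.3628, simple-harmonic 28.3651
only one law matches every sample → simple-harmonic

simple-harmonic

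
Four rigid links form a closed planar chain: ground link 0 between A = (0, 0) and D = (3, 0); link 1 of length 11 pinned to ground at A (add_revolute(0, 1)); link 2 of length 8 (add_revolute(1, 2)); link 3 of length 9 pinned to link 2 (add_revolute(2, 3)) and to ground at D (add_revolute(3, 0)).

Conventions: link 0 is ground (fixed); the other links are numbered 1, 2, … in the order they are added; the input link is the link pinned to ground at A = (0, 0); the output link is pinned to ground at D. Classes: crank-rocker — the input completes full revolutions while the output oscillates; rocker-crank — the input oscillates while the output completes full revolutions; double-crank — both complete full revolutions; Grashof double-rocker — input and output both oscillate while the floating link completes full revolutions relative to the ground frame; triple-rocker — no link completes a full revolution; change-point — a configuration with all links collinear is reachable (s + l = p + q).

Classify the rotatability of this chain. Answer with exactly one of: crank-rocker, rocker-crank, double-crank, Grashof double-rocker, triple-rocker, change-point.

lengths: ground=3, input=11, coupler=8, output=9
sorted: s=3 (shortest), l=11 (longest), p+q=17
s + l = 14 vs p + q = 17
s + l < p + q (Grashof) with shortest = ground link → double-crank

double-crank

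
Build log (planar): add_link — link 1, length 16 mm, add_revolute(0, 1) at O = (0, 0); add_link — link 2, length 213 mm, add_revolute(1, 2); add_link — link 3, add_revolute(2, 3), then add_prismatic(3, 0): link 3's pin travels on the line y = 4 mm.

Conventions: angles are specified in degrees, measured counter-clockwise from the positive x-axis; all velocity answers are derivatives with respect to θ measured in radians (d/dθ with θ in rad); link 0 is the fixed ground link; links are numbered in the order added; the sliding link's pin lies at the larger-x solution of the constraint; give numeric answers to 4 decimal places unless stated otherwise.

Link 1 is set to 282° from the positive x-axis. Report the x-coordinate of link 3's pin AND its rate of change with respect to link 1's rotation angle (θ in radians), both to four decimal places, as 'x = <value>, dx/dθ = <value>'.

geometry: r = 16 mm, L = 213 mm, e = 4 mm
crank pin P = (r cos θ, r sin θ) = (3.326587, -15.650362)
h = r sin θ − e = -15.650362 − 4 = -19.650362
x = r cos θ + √(L² − h²) = 3.326587 + 212.091639 = 215.418226
dx/dθ = −r sin θ − h·r cos θ/√(L² − h²) (θ in radians; h = -19.650362) = 15.958571

x = 215.4182, dx/dθ = 15.9586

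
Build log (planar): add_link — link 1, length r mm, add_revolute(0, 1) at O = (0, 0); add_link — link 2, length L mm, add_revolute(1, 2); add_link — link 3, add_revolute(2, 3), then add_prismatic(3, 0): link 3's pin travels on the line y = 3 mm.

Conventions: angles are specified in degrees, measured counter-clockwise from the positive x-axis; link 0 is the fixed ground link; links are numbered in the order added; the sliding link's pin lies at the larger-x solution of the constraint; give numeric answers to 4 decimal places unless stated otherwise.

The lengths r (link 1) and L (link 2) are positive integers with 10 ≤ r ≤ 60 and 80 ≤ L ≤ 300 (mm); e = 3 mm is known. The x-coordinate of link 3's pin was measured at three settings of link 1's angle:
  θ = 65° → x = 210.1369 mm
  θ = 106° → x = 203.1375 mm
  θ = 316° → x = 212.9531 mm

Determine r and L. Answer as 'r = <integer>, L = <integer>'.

constraint per measurement: (x − r cos θ)² + (r sin θ − e)² = L²
subtracting the θ₁ and θ₂ equations cancels the r² and L² terms:
r = (x₁² − x₂²) / (2[(x₁cos θ₁ + e sin θ₁) − (x₂cos θ₂ + e sin θ₂)]) = 9.9999 → r = 10
L² = (x₁ − r cos θ₁)² + (r sin θ₁ − e)² = 42435.9844 → L = 206.0000 → L = 206
check at θ₃=316°: x = 212.9531 (printed 212.9531) ✓

r = 10, L = 206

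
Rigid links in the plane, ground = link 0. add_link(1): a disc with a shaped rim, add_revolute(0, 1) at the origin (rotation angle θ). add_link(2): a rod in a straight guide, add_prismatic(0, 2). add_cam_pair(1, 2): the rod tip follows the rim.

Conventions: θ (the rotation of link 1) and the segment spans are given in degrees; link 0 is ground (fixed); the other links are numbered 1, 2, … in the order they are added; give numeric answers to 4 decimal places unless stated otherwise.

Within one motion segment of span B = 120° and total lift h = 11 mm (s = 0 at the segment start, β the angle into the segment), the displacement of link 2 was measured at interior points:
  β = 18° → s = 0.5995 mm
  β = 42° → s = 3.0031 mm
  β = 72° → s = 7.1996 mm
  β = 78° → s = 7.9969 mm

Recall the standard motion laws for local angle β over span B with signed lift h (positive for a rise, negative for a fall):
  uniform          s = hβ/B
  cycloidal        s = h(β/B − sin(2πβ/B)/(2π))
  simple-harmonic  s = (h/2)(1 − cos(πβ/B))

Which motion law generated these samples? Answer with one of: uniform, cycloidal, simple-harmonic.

candidates at β/B = r: uniform s = h·r (linear in β); cycloidal s = h·(r − sin(2πr)/(2π)); simple-harmonic s = (h/2)(1 − cos(πr))
β=18°: printed 0.5995 | uniform 1.6500, cycloidal 0.2337, simple-harmonic 0.5995
β=42°: printed 3.0031 | uniform 3.8500, cycloidal 2.4337, simple-harmonic 3.0031
β=72°: printed 7.1996 | uniform 6.6000, cycloidal 7.6290, simple-harmonic 7.1996
β=78°: printed 7.9969 | uniform 7.1500, cycloidal 8.5663, simple-harmonic 7.9969
only one law matches every sample → simple-harmonic

simple-harmonic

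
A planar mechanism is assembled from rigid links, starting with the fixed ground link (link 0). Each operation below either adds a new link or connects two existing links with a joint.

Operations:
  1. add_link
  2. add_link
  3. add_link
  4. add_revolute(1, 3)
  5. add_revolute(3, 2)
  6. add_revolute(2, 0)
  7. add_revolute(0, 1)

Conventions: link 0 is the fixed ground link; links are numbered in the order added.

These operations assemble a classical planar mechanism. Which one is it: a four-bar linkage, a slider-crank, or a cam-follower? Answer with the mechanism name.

links: 4 (incl. ground); joints: 4 revolute, 0 prismatic, 0 higher (cam) pair, forming one closed loop
4 links in a single 4R loop → four-bar linkage

four-bar linkage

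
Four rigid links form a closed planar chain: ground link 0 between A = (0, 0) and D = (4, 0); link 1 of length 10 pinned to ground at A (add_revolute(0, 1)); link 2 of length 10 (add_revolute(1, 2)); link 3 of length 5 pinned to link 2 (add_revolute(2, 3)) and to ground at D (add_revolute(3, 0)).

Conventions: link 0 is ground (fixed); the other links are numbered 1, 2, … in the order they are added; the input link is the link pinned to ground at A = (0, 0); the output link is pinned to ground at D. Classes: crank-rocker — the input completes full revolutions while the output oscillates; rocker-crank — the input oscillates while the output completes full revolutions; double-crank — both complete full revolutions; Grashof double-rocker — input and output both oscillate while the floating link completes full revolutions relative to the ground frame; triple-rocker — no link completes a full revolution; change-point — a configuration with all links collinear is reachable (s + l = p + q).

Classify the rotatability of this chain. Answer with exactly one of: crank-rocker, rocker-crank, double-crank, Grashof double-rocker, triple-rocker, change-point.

lengths: ground=4, input=10, coupler=10, output=5
sorted: s=4 (shortest), l=10 (longest), p+q=15
s + l = 14 vs p + q = 15
s + l < p + q (Grashof) with shortest = ground link → double-crank

double-crank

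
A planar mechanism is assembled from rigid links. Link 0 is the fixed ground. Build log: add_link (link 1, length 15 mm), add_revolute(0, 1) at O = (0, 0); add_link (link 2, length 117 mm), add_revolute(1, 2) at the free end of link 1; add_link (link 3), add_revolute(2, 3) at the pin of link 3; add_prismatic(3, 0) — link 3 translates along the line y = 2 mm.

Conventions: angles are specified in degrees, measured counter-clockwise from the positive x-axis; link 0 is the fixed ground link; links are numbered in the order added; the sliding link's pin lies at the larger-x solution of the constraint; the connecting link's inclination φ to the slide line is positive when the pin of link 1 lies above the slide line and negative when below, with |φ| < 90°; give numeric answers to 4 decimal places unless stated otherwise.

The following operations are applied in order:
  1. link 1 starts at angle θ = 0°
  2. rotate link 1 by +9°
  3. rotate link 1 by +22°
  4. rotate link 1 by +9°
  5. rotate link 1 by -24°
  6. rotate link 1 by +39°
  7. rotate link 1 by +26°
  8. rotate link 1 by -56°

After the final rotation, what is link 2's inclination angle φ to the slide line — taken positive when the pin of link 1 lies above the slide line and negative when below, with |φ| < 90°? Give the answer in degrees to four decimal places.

geometry: r = 15 mm, L = 117 mm, e = 2 mm; θ starts at 0°
rotate link 1 by +9°: θ ← 0° +9° = 9°
rotate link 1 by +22°: θ ← 9° +22° = 31°
rotate link 1 by +9°: θ ← 31° +9° = 40°
rotate link 1 by -24°: θ ← 40° -24° = 16°
rotate link 1 by +39°: θ ← 16° +39° = 55°
rotate link 1 by +26°: θ ← 55° +26° = 81°
rotate link 1 by -56°: θ ← 81° -56° = 25°
h = r sin θ − e = 6.339274 − 2 = 4.339274
sin φ = h / L = 4.339274 / 117 = 0.03708781
φ = arcsin(0.03708781) = 2.125463°

2.1255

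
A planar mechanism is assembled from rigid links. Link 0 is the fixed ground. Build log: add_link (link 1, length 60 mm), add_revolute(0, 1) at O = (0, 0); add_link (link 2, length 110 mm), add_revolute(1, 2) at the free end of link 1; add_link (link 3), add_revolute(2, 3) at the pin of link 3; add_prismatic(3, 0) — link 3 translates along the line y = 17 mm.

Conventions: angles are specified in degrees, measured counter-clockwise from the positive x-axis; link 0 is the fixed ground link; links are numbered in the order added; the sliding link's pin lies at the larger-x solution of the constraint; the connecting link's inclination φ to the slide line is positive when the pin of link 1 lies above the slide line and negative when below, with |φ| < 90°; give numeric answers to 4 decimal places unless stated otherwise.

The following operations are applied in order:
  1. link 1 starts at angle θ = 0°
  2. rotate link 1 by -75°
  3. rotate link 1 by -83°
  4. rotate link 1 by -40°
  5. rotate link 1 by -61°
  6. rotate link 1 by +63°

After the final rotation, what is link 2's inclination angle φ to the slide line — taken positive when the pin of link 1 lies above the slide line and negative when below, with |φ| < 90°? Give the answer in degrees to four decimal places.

geometry: r = 60 mm, L = 110 mm, e = 17 mm; θ starts at 0°
rotate link 1 by -75°: θ ← 0° -75° = -75°
rotate link 1 by -83°: θ ← -75° -83° = -158°
rotate link 1 by -40°: θ ← -158° -40° = -198°
rotate link 1 by -61°: θ ← -198° -61° = -259°
rotate link 1 by +63°: θ ← -259° +63° = -196°
h = r sin θ − e = 16.538241 − 17 = -0.461759
sin φ = h / L = -0.461759 / 110 = -0.00419781
φ = arcsin(-0.00419781) = -0.240517°

-0.2405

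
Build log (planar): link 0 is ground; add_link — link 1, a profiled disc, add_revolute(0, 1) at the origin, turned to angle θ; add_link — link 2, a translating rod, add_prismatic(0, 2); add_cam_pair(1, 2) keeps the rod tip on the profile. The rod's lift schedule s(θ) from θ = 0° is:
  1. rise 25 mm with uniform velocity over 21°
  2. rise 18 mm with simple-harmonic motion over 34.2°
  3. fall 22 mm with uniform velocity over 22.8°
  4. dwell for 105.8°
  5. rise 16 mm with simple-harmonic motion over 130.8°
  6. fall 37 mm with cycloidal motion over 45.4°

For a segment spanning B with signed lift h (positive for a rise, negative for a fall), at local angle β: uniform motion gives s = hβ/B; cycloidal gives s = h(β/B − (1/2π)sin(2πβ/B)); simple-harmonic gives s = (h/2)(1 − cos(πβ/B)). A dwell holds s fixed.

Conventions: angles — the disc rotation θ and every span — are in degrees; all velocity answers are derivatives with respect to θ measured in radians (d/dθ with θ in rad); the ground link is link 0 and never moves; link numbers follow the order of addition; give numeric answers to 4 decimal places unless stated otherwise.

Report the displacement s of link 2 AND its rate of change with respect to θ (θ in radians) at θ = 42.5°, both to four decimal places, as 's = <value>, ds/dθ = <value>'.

seg 1 [0°–21°] uniform, h=25: full span → s += 25 → s = 25.0000
seg 2 [21°–55.2°] simple-harmonic, h=18: θ=42.5° here. β=21.5, B=34.2. 18/2·(1 − cos(π·0.6287)) = 12.5394 → s = 37.5394
velocity in seg [21°–55.2°] (simple-harmonic), θ in radians: β = 21.5° = 0.3752 rad, B = 34.2° = 0.5969 rad; ds/dθ = (πh/(2B)) sin(πβ/B) = (π·18/(2·0.5969)) sin(π·0.6287) = 43.551691 mm/rad

s = 37.5394, ds/dθ = 43.5517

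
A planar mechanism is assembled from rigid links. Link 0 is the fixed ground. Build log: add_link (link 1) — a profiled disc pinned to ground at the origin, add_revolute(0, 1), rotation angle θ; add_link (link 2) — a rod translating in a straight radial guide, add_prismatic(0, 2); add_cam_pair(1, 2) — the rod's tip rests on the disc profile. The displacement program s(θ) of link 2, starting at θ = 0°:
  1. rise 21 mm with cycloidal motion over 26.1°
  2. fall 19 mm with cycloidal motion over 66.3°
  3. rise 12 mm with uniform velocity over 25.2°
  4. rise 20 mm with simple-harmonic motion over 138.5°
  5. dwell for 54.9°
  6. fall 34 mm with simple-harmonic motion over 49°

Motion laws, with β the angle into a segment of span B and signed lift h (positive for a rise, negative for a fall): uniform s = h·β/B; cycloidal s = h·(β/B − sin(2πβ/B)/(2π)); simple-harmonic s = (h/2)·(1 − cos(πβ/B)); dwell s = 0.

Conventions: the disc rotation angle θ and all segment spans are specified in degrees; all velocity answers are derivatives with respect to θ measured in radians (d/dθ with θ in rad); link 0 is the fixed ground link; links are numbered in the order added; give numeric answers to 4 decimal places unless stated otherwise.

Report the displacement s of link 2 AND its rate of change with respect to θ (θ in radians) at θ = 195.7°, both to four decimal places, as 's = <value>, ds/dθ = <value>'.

seg 1 [0°–26.1°] cycloidal, h=21: full span → s += 21 → s = 21.0000
seg 2 [26.1°–92.4°] cycloidal, h=-19: full span → s += -19 → s = 2.0000
seg 3 [92.4°–117.6°] uniform, h=12: full span → s += 12 → s = 14.0000
seg 4 [117.6°–256.1°] simple-harmonic, h=20: θ=195.7° here. β=78.1, B=138.5. 20/2·(1 − cos(π·0.5639)) = 11.9940 → s = 25.9940
velocity in seg [117.6°–256.1°] (simple-harmonic), θ in radians: β = 78.1° = 1.3631 rad, B = 138.5° = 2.4173 rad; ds/dθ = (πh/(2B)) sin(πβ/B) = (π·20/(2·2.4173)) sin(π·0.5639) = 12.735402 mm/rad

s = 25.9940, ds/dθ = 12.7354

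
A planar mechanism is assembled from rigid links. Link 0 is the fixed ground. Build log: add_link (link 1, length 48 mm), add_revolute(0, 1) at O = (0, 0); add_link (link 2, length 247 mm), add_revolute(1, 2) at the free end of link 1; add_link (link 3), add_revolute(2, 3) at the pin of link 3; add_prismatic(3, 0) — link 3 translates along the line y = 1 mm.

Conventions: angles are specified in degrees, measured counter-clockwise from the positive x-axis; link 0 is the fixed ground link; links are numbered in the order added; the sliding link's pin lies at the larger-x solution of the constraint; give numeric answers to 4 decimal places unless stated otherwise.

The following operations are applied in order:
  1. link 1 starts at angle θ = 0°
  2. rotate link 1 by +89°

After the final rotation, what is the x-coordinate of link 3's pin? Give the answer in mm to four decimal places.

geometry: r = 48 mm, L = 247 mm, e = 1 mm; θ starts at 0°
rotate link 1 by +89°: θ ← 0° +89° = 89°
crank pin P = (r cos θ, r sin θ) = (0.837716, 47.992689)
h = r sin θ − e = 47.992689 − 1 = 46.992689
x = r cos θ + √(L² − h²) = 0.837716 + 242.488530 = 243.326245

243.3262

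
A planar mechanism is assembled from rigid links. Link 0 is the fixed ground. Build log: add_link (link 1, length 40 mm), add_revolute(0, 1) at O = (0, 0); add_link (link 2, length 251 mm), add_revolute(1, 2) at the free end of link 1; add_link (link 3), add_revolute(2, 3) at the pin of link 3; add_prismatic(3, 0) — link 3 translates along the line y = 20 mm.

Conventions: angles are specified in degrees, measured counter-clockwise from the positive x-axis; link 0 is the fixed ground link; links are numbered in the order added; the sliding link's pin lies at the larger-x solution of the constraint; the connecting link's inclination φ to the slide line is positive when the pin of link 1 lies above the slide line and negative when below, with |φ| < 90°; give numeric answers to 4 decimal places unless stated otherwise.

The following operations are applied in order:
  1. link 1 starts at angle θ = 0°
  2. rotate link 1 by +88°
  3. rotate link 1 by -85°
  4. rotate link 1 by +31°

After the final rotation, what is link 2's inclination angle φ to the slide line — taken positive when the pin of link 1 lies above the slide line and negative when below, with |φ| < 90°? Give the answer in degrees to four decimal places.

geometry: r = 40 mm, L = 251 mm, e = 20 mm; θ starts at 0°
rotate link 1 by +88°: θ ← 0° +88° = 88°
rotate link 1 by -85°: θ ← 88° -85° = 3°
rotate link 1 by +31°: θ ← 3° +31° = 34°
h = r sin θ − e = 22.367716 − 20 = 2.367716
sin φ = h / L = 2.367716 / 251 = 0.00943313
φ = arcsin(0.00943313) = 0.540487°

0.5405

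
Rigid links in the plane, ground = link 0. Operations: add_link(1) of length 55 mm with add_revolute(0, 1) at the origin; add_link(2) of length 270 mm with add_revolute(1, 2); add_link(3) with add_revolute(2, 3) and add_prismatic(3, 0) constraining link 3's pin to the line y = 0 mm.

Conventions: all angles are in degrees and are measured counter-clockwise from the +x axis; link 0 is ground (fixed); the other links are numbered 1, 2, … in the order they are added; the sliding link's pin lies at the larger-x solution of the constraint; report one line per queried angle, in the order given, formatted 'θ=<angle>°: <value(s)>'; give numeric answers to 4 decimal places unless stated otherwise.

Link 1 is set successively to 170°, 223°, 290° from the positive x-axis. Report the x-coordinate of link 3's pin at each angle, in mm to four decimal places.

geometry: r = 55 mm, L = 270 mm, e = 0 mm
θ=170°: crank pin P = (r cos θ, r sin θ) = (-54.164426, 9.550650)
θ=170°: h = r sin θ − e = 9.550650 − 0 = 9.550650
θ=170°: x = r cos θ + √(L² − h²) = -54.164426 + 269.831031 = 215.666604
θ=223°: crank pin P = (r cos θ, r sin θ) = (-40.224454, -37.509910)
θ=223°: h = r sin θ − e = -37.509910 − 0 = -37.509910
θ=223°: x = r cos θ + √(L² − h²) = -40.224454 + 267.381762 = 227.157308
θ=290°: crank pin P = (r cos θ, r sin θ) = (18.811108, -51.683094)
θ=290°: h = r sin θ − e = -51.683094 − 0 = -51.683094
θ=290°: x = r cos θ + √(L² − h²) = 18.811108 + 265.007279 = 283.818387

θ=170°: 215.6666
θ=223°: 227.1573
θ=290°: 283.8184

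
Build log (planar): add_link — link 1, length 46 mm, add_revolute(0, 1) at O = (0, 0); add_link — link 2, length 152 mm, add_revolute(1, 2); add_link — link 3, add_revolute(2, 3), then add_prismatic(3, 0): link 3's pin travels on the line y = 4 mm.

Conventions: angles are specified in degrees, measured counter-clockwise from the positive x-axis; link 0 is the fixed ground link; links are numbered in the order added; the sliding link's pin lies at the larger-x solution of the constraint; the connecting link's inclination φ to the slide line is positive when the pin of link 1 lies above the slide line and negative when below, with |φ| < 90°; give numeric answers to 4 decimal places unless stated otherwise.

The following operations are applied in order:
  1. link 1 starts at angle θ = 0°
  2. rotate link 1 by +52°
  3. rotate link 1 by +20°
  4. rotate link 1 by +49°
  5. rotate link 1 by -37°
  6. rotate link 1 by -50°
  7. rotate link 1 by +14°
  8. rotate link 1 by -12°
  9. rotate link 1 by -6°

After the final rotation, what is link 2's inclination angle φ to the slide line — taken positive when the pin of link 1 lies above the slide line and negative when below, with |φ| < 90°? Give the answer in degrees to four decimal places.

geometry: r = 46 mm, L = 152 mm, e = 4 mm; θ starts at 0°
rotate link 1 by +52°: θ ← 0° +52° = 52°
rotate link 1 by +20°: θ ← 52° +20° = 72°
rotate link 1 by +49°: θ ← 72° +49° = 121°
rotate link 1 by -37°: θ ← 121° -37° = 84°
rotate link 1 by -50°: θ ← 84° -50° = 34°
rotate link 1 by +14°: θ ← 34° +14° = 48°
rotate link 1 by -12°: θ ← 48° -12° = 36°
rotate link 1 by -6°: θ ← 36° -6° = 30°
h = r sin θ − e = 23.000000 − 4 = 19.000000
sin φ = h / L = 19.000000 / 152 = 0.12500000
φ = arcsin(0.12500000) = 7.180756°

7.1808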